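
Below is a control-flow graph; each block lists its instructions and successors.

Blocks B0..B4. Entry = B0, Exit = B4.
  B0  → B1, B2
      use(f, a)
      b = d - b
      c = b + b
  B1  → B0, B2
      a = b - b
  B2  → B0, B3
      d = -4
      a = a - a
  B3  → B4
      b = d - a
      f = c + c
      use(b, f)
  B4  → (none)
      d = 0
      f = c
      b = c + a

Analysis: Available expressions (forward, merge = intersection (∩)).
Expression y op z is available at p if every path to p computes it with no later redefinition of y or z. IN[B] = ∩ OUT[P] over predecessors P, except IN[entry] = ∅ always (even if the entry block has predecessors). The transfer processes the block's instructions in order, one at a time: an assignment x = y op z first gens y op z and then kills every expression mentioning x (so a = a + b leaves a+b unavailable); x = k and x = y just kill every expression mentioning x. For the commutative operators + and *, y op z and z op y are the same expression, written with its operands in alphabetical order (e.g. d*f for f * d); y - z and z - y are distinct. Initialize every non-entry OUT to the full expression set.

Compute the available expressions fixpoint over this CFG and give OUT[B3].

Answer: {c+c, d-a}

Derivation:
Converged values:
  B0:   IN={}   OUT={b+b}
  B1:   IN={b+b}   OUT={b+b, b-b}
  B2:   IN={b+b}   OUT={b+b}
  B3:   IN={b+b}   OUT={c+c, d-a}
  B4:   IN={c+c, d-a}   OUT={a+c, c+c}

Merge at B3: IN[B3] = OUT[B2] = {b+b}
Applying B3's transfer function to that IN value gives OUT[B3] (row B3 above).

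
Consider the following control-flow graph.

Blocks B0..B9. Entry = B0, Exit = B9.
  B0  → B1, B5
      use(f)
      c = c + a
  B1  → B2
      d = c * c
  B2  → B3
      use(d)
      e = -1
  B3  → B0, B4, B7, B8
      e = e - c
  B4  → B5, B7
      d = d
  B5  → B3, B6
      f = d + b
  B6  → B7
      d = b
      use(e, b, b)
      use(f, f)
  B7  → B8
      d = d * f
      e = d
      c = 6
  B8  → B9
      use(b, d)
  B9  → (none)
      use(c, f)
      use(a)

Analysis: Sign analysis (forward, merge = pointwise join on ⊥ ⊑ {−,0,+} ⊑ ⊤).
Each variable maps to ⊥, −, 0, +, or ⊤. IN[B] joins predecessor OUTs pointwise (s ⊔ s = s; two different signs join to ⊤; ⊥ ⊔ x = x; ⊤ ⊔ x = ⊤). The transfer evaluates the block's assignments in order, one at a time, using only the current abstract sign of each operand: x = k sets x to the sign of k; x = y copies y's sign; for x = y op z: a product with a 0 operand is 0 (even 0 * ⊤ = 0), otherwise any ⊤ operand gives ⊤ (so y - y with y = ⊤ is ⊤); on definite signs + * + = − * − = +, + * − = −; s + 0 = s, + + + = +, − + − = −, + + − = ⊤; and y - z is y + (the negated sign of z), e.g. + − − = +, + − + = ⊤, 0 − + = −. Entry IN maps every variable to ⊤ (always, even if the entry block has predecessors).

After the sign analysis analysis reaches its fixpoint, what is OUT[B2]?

Converged values:
  B0:   IN=(all ⊤)   OUT=(all ⊤)
  B1:   IN=(all ⊤)   OUT=(all ⊤)
  B2:   IN=(all ⊤)   OUT={e:-; rest ⊤}
  B3:   IN=(all ⊤)   OUT=(all ⊤)
  B4:   IN=(all ⊤)   OUT=(all ⊤)
  B5:   IN=(all ⊤)   OUT=(all ⊤)
  B6:   IN=(all ⊤)   OUT=(all ⊤)
  B7:   IN=(all ⊤)   OUT={c:+; rest ⊤}
  B8:   IN=(all ⊤)   OUT=(all ⊤)
  B9:   IN=(all ⊤)   OUT=(all ⊤)

Merge at B2: IN[B2] = OUT[B1] = {a: ⊤, b: ⊤, c: ⊤, d: ⊤, e: ⊤, f: ⊤}
Applying B2's transfer function to that IN value gives OUT[B2] (row B2 above).

Answer: {a: ⊤, b: ⊤, c: ⊤, d: ⊤, e: -, f: ⊤}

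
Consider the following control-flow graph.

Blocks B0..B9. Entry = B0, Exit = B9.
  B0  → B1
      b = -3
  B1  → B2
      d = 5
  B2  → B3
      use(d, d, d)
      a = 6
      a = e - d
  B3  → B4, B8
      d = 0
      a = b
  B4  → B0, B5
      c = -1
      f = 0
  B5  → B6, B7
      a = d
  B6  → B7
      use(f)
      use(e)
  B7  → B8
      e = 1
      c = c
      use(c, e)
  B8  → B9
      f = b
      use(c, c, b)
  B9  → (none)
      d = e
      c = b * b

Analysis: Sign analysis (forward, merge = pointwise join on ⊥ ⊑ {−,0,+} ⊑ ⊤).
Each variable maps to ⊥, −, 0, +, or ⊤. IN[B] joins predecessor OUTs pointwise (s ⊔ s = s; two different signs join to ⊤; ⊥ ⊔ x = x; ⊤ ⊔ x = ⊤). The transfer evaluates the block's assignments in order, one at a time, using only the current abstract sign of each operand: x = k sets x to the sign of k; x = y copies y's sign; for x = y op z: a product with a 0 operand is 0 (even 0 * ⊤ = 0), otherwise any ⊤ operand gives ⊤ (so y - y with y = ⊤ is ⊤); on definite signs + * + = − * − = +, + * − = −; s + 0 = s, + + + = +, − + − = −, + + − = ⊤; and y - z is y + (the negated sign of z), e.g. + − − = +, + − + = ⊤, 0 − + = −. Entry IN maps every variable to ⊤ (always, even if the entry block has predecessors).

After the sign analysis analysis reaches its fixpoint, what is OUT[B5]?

Answer: {a: 0, b: -, c: -, d: 0, e: ⊤, f: 0}

Trace:
Fixpoint table:
  B0: | IN=(all ⊤) | OUT={b:-; rest ⊤}
  B1: | IN={b:-; rest ⊤} | OUT={b:-, d:+; rest ⊤}
  B2: | IN={b:-, d:+; rest ⊤} | OUT={b:-, d:+; rest ⊤}
  B3: | IN={b:-, d:+; rest ⊤} | OUT={a:-, b:-, d:0; rest ⊤}
  B4: | IN={a:-, b:-, d:0; rest ⊤} | OUT={a:-, b:-, c:-, d:0, f:0; rest ⊤}
  B5: | IN={a:-, b:-, c:-, d:0, f:0; rest ⊤} | OUT={a:0, b:-, c:-, d:0, f:0; rest ⊤}
  B6: | IN={a:0, b:-, c:-, d:0, f:0; rest ⊤} | OUT={a:0, b:-, c:-, d:0, f:0; rest ⊤}
  B7: | IN={a:0, b:-, c:-, d:0, f:0; rest ⊤} | OUT={a:0, b:-, c:-, d:0, e:+, f:0; rest ⊤}
  B8: | IN={b:-, d:0; rest ⊤} | OUT={b:-, d:0, f:-; rest ⊤}
  B9: | IN={b:-, d:0, f:-; rest ⊤} | OUT={b:-, c:+, f:-; rest ⊤}

Merge at B5: IN[B5] = OUT[B4] = {a: -, b: -, c: -, d: 0, e: ⊤, f: 0}
Applying B5's transfer function to that IN value gives OUT[B5] (row B5 above).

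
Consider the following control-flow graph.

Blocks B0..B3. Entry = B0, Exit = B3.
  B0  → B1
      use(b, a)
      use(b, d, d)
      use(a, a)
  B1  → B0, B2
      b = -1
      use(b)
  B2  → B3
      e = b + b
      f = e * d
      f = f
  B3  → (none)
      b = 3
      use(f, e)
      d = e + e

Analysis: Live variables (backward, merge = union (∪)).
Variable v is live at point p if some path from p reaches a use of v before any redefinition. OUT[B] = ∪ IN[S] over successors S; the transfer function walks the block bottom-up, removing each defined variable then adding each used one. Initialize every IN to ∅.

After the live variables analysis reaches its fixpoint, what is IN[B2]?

Answer: {b, d}

Derivation:
Fixpoint table:
  B0:  IN={a, b, d}  OUT={a, d}
  B1:  IN={a, d}  OUT={a, b, d}
  B2:  IN={b, d}  OUT={e, f}
  B3:  IN={e, f}  OUT={}

Merge at B2: OUT[B2] = IN[B3] = {e, f}
Applying B2's transfer function to that OUT value gives IN[B2] (row B2 above).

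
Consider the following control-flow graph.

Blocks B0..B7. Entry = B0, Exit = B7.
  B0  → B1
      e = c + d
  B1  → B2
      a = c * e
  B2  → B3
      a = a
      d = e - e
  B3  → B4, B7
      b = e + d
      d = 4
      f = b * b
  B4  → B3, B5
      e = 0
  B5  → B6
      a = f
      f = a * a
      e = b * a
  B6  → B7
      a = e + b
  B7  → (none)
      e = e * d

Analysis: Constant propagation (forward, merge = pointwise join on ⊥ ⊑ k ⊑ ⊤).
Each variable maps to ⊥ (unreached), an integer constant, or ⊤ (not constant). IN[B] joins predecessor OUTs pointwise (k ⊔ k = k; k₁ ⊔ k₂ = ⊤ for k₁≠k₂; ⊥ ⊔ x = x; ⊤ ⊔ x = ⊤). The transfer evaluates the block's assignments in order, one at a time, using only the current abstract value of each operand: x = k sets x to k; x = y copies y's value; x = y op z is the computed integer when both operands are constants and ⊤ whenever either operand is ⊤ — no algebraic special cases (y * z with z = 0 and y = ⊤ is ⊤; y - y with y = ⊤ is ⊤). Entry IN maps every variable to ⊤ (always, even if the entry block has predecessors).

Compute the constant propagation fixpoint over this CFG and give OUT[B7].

Per-block solution:
  B0:   IN=(all ⊤)   OUT=(all ⊤)
  B1:   IN=(all ⊤)   OUT=(all ⊤)
  B2:   IN=(all ⊤)   OUT=(all ⊤)
  B3:   IN=(all ⊤)   OUT={d:4; rest ⊤}
  B4:   IN={d:4; rest ⊤}   OUT={d:4, e:0; rest ⊤}
  B5:   IN={d:4, e:0; rest ⊤}   OUT={d:4; rest ⊤}
  B6:   IN={d:4; rest ⊤}   OUT={d:4; rest ⊤}
  B7:   IN={d:4; rest ⊤}   OUT={d:4; rest ⊤}

Merge at B7: IN[B7] = OUT[B3] ⊔ OUT[B6] = {a: ⊤, b: ⊤, c: ⊤, d: 4, e: ⊤, f: ⊤}
Applying B7's transfer function to that IN value gives OUT[B7] (row B7 above).

Answer: {a: ⊤, b: ⊤, c: ⊤, d: 4, e: ⊤, f: ⊤}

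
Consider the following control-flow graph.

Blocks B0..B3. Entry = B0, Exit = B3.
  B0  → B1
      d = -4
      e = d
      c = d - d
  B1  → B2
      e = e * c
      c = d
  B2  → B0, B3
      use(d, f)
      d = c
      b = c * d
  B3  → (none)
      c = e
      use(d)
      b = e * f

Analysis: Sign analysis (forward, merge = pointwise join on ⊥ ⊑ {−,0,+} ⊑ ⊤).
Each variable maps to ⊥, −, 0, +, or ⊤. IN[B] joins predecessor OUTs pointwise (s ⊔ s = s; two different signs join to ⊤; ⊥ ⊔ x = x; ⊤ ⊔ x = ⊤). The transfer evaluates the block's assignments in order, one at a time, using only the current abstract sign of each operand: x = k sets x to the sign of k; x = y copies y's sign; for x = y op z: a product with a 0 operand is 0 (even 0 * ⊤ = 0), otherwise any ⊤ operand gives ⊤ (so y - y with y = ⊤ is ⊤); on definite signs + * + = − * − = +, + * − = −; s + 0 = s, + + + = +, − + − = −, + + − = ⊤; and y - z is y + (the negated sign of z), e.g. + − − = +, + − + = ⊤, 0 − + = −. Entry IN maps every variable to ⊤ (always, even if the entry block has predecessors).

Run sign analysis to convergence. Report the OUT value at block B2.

Answer: {a: ⊤, b: +, c: -, d: -, e: ⊤, f: ⊤}

Derivation:
Converged values:
  B0:   IN=(all ⊤)   OUT={d:-, e:-; rest ⊤}
  B1:   IN={d:-, e:-; rest ⊤}   OUT={c:-, d:-; rest ⊤}
  B2:   IN={c:-, d:-; rest ⊤}   OUT={b:+, c:-, d:-; rest ⊤}
  B3:   IN={b:+, c:-, d:-; rest ⊤}   OUT={d:-; rest ⊤}

Merge at B2: IN[B2] = OUT[B1] = {a: ⊤, b: ⊤, c: -, d: -, e: ⊤, f: ⊤}
Applying B2's transfer function to that IN value gives OUT[B2] (row B2 above).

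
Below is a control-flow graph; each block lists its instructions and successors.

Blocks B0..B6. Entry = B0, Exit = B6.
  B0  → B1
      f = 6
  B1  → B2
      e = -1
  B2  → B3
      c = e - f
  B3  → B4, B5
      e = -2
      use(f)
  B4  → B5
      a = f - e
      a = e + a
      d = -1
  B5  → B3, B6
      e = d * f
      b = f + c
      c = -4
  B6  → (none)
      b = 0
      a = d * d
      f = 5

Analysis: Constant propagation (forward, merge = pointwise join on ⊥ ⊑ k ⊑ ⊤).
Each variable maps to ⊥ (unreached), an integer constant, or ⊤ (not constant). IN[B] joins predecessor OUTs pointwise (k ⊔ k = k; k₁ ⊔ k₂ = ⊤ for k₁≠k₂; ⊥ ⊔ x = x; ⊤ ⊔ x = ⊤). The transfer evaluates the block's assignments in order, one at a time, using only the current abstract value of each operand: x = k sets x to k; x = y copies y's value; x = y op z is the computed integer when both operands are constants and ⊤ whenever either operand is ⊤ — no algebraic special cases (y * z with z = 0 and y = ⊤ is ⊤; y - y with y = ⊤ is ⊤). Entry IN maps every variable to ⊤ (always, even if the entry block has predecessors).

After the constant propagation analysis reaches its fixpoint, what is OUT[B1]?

Per-block solution:
  B0:   IN=(all ⊤)   OUT={f:6; rest ⊤}
  B1:   IN={f:6; rest ⊤}   OUT={e:-1, f:6; rest ⊤}
  B2:   IN={e:-1, f:6; rest ⊤}   OUT={c:-7, e:-1, f:6; rest ⊤}
  B3:   IN={f:6; rest ⊤}   OUT={e:-2, f:6; rest ⊤}
  B4:   IN={e:-2, f:6; rest ⊤}   OUT={a:6, d:-1, e:-2, f:6; rest ⊤}
  B5:   IN={e:-2, f:6; rest ⊤}   OUT={c:-4, f:6; rest ⊤}
  B6:   IN={c:-4, f:6; rest ⊤}   OUT={b:0, c:-4, f:5; rest ⊤}

Merge at B1: IN[B1] = OUT[B0] = {a: ⊤, b: ⊤, c: ⊤, d: ⊤, e: ⊤, f: 6}
Applying B1's transfer function to that IN value gives OUT[B1] (row B1 above).

Answer: {a: ⊤, b: ⊤, c: ⊤, d: ⊤, e: -1, f: 6}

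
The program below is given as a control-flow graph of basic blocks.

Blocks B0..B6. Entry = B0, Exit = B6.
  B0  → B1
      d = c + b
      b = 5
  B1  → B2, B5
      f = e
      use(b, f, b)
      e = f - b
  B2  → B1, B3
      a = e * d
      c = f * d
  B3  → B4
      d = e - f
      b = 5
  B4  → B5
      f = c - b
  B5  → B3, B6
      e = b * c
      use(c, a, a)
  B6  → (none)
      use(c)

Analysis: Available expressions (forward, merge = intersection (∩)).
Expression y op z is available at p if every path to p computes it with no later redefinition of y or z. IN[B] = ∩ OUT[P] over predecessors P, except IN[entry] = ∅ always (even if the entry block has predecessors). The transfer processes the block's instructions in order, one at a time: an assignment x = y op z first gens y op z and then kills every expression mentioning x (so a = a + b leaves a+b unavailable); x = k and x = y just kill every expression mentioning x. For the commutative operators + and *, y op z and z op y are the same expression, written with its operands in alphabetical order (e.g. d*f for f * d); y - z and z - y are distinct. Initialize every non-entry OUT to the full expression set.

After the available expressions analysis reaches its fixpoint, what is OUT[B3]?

Answer: {e-f}

Working:
Fixpoint table:
  B0: | IN={} | OUT={}
  B1: | IN={} | OUT={f-b}
  B2: | IN={f-b} | OUT={d*e, d*f, f-b}
  B3: | IN={} | OUT={e-f}
  B4: | IN={e-f} | OUT={c-b}
  B5: | IN={} | OUT={b*c}
  B6: | IN={b*c} | OUT={b*c}

Merge at B3: IN[B3] = OUT[B2] ∩ OUT[B5] = {}
Applying B3's transfer function to that IN value gives OUT[B3] (row B3 above).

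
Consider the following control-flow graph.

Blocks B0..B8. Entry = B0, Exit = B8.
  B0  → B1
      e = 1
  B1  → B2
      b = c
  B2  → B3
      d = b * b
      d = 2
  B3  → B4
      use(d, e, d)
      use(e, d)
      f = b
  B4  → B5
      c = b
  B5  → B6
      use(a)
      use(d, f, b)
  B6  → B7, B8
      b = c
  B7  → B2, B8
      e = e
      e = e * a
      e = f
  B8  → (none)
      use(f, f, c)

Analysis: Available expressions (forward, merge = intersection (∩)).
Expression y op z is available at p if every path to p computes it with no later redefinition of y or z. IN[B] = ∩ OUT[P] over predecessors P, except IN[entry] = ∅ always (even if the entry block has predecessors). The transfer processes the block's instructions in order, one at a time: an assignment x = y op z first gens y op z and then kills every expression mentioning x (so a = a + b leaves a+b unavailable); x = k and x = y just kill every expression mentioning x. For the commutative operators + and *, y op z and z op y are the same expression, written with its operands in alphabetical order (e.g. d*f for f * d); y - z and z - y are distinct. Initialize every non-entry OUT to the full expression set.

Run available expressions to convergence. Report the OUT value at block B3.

Answer: {b*b}

Working:
Fixpoint table:
  B0:  IN={}  OUT={}
  B1:  IN={}  OUT={}
  B2:  IN={}  OUT={b*b}
  B3:  IN={b*b}  OUT={b*b}
  B4:  IN={b*b}  OUT={b*b}
  B5:  IN={b*b}  OUT={b*b}
  B6:  IN={b*b}  OUT={}
  B7:  IN={}  OUT={}
  B8:  IN={}  OUT={}

Merge at B3: IN[B3] = OUT[B2] = {b*b}
Applying B3's transfer function to that IN value gives OUT[B3] (row B3 above).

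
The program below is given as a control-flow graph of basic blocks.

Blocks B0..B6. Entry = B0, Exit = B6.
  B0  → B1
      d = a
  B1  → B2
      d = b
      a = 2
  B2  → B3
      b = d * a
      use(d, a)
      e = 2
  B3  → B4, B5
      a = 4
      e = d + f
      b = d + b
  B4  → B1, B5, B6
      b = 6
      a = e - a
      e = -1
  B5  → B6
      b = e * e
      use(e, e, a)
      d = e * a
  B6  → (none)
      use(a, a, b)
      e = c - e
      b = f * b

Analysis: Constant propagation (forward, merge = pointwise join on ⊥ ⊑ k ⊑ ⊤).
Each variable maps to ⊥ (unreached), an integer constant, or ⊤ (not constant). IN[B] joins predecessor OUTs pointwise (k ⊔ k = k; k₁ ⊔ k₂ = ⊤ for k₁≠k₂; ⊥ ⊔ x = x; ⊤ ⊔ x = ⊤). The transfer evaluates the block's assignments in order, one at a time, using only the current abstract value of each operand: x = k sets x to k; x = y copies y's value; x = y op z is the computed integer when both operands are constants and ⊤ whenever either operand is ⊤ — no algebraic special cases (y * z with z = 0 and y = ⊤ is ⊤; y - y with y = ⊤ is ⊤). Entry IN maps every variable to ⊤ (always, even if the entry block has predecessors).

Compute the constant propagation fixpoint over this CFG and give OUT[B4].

Converged values:
  B0:   IN=(all ⊤)   OUT=(all ⊤)
  B1:   IN=(all ⊤)   OUT={a:2; rest ⊤}
  B2:   IN={a:2; rest ⊤}   OUT={a:2, e:2; rest ⊤}
  B3:   IN={a:2, e:2; rest ⊤}   OUT={a:4; rest ⊤}
  B4:   IN={a:4; rest ⊤}   OUT={b:6, e:-1; rest ⊤}
  B5:   IN=(all ⊤)   OUT=(all ⊤)
  B6:   IN=(all ⊤)   OUT=(all ⊤)

Merge at B4: IN[B4] = OUT[B3] = {a: 4, b: ⊤, c: ⊤, d: ⊤, e: ⊤, f: ⊤}
Applying B4's transfer function to that IN value gives OUT[B4] (row B4 above).

Answer: {a: ⊤, b: 6, c: ⊤, d: ⊤, e: -1, f: ⊤}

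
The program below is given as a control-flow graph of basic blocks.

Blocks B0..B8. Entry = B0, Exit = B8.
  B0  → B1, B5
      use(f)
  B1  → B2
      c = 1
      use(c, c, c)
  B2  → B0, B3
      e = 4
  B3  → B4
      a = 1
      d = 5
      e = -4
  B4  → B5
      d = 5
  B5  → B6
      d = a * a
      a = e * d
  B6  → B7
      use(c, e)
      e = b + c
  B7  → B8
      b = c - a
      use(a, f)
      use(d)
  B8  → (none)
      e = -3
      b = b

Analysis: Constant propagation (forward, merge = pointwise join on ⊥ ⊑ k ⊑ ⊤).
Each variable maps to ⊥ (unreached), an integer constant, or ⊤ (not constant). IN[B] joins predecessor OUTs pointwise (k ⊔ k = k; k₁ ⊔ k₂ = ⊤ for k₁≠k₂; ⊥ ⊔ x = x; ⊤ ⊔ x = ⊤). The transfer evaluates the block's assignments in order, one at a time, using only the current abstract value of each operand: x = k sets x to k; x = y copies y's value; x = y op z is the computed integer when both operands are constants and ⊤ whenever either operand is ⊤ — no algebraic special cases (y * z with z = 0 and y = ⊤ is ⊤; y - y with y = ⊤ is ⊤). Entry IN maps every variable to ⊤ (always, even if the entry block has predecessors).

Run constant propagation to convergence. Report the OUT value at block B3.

Converged values:
  B0:   IN=(all ⊤)   OUT=(all ⊤)
  B1:   IN=(all ⊤)   OUT={c:1; rest ⊤}
  B2:   IN={c:1; rest ⊤}   OUT={c:1, e:4; rest ⊤}
  B3:   IN={c:1, e:4; rest ⊤}   OUT={a:1, c:1, d:5, e:-4; rest ⊤}
  B4:   IN={a:1, c:1, d:5, e:-4; rest ⊤}   OUT={a:1, c:1, d:5, e:-4; rest ⊤}
  B5:   IN=(all ⊤)   OUT=(all ⊤)
  B6:   IN=(all ⊤)   OUT=(all ⊤)
  B7:   IN=(all ⊤)   OUT=(all ⊤)
  B8:   IN=(all ⊤)   OUT={e:-3; rest ⊤}

Merge at B3: IN[B3] = OUT[B2] = {a: ⊤, b: ⊤, c: 1, d: ⊤, e: 4, f: ⊤}
Applying B3's transfer function to that IN value gives OUT[B3] (row B3 above).

Answer: {a: 1, b: ⊤, c: 1, d: 5, e: -4, f: ⊤}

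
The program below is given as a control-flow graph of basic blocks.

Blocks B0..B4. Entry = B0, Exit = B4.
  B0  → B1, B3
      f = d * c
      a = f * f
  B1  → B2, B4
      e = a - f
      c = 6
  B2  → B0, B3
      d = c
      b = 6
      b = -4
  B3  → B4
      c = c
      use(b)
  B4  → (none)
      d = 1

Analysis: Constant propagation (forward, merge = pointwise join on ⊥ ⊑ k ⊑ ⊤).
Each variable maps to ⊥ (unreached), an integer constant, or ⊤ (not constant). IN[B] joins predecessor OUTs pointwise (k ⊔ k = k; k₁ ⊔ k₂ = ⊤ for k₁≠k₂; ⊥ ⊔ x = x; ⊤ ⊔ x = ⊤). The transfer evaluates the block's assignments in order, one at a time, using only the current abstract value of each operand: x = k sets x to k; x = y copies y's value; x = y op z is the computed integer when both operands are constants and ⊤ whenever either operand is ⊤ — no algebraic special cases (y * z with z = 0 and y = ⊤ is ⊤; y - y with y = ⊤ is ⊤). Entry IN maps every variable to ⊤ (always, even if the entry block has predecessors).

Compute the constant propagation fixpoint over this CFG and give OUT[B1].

Answer: {a: ⊤, b: ⊤, c: 6, d: ⊤, e: ⊤, f: ⊤}

Working:
Fixpoint table:
  B0:  IN=(all ⊤)  OUT=(all ⊤)
  B1:  IN=(all ⊤)  OUT={c:6; rest ⊤}
  B2:  IN={c:6; rest ⊤}  OUT={b:-4, c:6, d:6; rest ⊤}
  B3:  IN=(all ⊤)  OUT=(all ⊤)
  B4:  IN=(all ⊤)  OUT={d:1; rest ⊤}

Merge at B1: IN[B1] = OUT[B0] = {a: ⊤, b: ⊤, c: ⊤, d: ⊤, e: ⊤, f: ⊤}
Applying B1's transfer function to that IN value gives OUT[B1] (row B1 above).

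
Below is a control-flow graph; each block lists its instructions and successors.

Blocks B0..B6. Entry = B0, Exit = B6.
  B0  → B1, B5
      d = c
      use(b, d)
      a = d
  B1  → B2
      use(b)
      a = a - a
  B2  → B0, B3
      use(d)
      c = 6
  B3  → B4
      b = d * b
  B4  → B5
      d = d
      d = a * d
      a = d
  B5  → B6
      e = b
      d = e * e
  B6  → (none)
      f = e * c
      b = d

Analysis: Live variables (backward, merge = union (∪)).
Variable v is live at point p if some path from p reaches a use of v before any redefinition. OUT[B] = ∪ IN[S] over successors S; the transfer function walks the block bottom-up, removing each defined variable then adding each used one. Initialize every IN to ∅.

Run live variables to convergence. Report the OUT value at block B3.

Converged values:
  B0:  IN={b, c}  OUT={a, b, c, d}
  B1:  IN={a, b, d}  OUT={a, b, d}
  B2:  IN={a, b, d}  OUT={a, b, c, d}
  B3:  IN={a, b, c, d}  OUT={a, b, c, d}
  B4:  IN={a, b, c, d}  OUT={b, c}
  B5:  IN={b, c}  OUT={c, d, e}
  B6:  IN={c, d, e}  OUT={}

Merge at B3: OUT[B3] = IN[B4] = {a, b, c, d}

Answer: {a, b, c, d}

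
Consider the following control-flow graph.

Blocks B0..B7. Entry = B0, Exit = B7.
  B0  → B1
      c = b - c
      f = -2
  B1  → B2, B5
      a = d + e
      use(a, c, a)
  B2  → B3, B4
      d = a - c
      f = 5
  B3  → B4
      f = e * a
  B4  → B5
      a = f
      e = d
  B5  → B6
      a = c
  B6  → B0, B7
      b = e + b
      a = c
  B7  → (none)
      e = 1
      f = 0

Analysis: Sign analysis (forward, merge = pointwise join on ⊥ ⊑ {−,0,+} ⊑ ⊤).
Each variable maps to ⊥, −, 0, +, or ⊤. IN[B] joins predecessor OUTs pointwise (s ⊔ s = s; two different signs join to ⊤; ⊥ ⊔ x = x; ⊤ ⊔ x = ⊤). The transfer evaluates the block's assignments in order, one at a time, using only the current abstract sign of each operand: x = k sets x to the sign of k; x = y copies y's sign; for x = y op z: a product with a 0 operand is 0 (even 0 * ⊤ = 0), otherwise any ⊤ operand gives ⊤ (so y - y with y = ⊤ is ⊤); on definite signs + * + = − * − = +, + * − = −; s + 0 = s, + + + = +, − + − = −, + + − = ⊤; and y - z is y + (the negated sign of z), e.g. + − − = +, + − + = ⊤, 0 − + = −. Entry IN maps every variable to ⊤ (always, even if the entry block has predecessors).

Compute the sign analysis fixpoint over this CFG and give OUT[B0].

Answer: {a: ⊤, b: ⊤, c: ⊤, d: ⊤, e: ⊤, f: -}

Derivation:
Converged values:
  B0:  IN=(all ⊤)  OUT={f:-; rest ⊤}
  B1:  IN={f:-; rest ⊤}  OUT={f:-; rest ⊤}
  B2:  IN={f:-; rest ⊤}  OUT={f:+; rest ⊤}
  B3:  IN={f:+; rest ⊤}  OUT=(all ⊤)
  B4:  IN=(all ⊤)  OUT=(all ⊤)
  B5:  IN=(all ⊤)  OUT=(all ⊤)
  B6:  IN=(all ⊤)  OUT=(all ⊤)
  B7:  IN=(all ⊤)  OUT={e:+, f:0; rest ⊤}

Merge at B0 (entry node, so the boundary value (all ⊤) is joined with the incoming edge(s)): IN[B0] = (all ⊤) ⊔ OUT[B6] = {a: ⊤, b: ⊤, c: ⊤, d: ⊤, e: ⊤, f: ⊤}
Applying B0's transfer function to that IN value gives OUT[B0] (row B0 above).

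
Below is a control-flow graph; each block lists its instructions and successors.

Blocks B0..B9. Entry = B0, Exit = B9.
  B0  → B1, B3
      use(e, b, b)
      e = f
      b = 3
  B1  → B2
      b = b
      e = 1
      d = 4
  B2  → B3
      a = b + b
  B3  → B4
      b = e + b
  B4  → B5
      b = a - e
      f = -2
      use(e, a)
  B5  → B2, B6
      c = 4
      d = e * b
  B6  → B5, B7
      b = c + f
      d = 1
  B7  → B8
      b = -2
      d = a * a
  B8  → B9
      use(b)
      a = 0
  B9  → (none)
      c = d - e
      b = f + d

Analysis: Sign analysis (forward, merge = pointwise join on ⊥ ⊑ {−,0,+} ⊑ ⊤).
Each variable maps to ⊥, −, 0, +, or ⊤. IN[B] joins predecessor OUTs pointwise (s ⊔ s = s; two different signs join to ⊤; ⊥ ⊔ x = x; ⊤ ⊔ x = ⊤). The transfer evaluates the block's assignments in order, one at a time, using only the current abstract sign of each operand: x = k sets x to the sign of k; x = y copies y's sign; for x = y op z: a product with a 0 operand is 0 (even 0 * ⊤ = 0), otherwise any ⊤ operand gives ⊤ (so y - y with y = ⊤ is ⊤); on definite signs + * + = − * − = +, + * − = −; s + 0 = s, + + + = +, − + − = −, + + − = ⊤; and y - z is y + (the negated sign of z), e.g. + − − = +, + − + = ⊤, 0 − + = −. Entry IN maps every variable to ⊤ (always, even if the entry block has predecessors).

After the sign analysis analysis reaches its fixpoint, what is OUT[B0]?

Per-block solution:
  B0:   IN=(all ⊤)   OUT={b:+; rest ⊤}
  B1:   IN={b:+; rest ⊤}   OUT={b:+, d:+, e:+; rest ⊤}
  B2:   IN=(all ⊤)   OUT=(all ⊤)
  B3:   IN=(all ⊤)   OUT=(all ⊤)
  B4:   IN=(all ⊤)   OUT={f:-; rest ⊤}
  B5:   IN={f:-; rest ⊤}   OUT={c:+, f:-; rest ⊤}
  B6:   IN={c:+, f:-; rest ⊤}   OUT={c:+, d:+, f:-; rest ⊤}
  B7:   IN={c:+, d:+, f:-; rest ⊤}   OUT={b:-, c:+, f:-; rest ⊤}
  B8:   IN={b:-, c:+, f:-; rest ⊤}   OUT={a:0, b:-, c:+, f:-; rest ⊤}
  B9:   IN={a:0, b:-, c:+, f:-; rest ⊤}   OUT={a:0, f:-; rest ⊤}

B0 is the boundary node: IN[B0] = {a: ⊤, b: ⊤, c: ⊤, d: ⊤, e: ⊤, f: ⊤}
Applying B0's transfer function to that IN value gives OUT[B0] (row B0 above).

Answer: {a: ⊤, b: +, c: ⊤, d: ⊤, e: ⊤, f: ⊤}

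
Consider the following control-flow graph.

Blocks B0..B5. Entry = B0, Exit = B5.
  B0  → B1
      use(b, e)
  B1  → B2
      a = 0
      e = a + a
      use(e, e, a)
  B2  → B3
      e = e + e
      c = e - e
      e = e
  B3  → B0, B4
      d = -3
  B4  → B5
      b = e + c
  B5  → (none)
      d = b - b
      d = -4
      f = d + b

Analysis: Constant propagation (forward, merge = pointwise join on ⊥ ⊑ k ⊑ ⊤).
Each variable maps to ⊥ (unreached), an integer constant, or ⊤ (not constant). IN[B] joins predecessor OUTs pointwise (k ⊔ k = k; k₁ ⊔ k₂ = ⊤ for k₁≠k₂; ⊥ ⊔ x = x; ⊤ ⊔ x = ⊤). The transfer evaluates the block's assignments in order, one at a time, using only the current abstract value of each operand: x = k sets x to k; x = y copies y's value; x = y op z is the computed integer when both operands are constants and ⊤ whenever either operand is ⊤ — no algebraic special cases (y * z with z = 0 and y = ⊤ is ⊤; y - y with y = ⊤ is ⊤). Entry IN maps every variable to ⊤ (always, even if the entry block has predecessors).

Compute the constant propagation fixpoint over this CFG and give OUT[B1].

Converged values:
  B0: | IN=(all ⊤) | OUT=(all ⊤)
  B1: | IN=(all ⊤) | OUT={a:0, e:0; rest ⊤}
  B2: | IN={a:0, e:0; rest ⊤} | OUT={a:0, c:0, e:0; rest ⊤}
  B3: | IN={a:0, c:0, e:0; rest ⊤} | OUT={a:0, c:0, d:-3, e:0; rest ⊤}
  B4: | IN={a:0, c:0, d:-3, e:0; rest ⊤} | OUT={a:0, b:0, c:0, d:-3, e:0; rest ⊤}
  B5: | IN={a:0, b:0, c:0, d:-3, e:0; rest ⊤} | OUT={a:0, b:0, c:0, d:-4, e:0, f:-4; rest ⊤}

Merge at B1: IN[B1] = OUT[B0] = {a: ⊤, b: ⊤, c: ⊤, d: ⊤, e: ⊤, f: ⊤}
Applying B1's transfer function to that IN value gives OUT[B1] (row B1 above).

Answer: {a: 0, b: ⊤, c: ⊤, d: ⊤, e: 0, f: ⊤}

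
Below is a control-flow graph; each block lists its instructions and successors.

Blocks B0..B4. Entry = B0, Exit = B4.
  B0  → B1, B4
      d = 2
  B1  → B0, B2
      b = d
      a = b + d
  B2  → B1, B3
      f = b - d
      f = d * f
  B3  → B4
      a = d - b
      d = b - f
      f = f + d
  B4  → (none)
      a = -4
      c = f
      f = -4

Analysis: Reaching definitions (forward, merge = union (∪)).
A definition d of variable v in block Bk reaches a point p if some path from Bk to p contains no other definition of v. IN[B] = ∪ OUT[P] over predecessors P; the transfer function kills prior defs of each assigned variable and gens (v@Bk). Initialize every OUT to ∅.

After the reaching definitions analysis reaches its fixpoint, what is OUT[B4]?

Per-block solution:
  B0:  IN={a@B1, b@B1, d@B0, f@B2}  OUT={a@B1, b@B1, d@B0, f@B2}
  B1:  IN={a@B1, b@B1, d@B0, f@B2}  OUT={a@B1, b@B1, d@B0, f@B2}
  B2:  IN={a@B1, b@B1, d@B0, f@B2}  OUT={a@B1, b@B1, d@B0, f@B2}
  B3:  IN={a@B1, b@B1, d@B0, f@B2}  OUT={a@B3, b@B1, d@B3, f@B3}
  B4:  IN={a@B1, a@B3, b@B1, d@B0, d@B3, f@B2, f@B3}  OUT={a@B4, b@B1, c@B4, d@B0, d@B3, f@B4}

Merge at B4: IN[B4] = OUT[B0] ⊔ OUT[B3] = {a@B1, a@B3, b@B1, d@B0, d@B3, f@B2, f@B3}
Applying B4's transfer function to that IN value gives OUT[B4] (row B4 above).

Answer: {a@B4, b@B1, c@B4, d@B0, d@B3, f@B4}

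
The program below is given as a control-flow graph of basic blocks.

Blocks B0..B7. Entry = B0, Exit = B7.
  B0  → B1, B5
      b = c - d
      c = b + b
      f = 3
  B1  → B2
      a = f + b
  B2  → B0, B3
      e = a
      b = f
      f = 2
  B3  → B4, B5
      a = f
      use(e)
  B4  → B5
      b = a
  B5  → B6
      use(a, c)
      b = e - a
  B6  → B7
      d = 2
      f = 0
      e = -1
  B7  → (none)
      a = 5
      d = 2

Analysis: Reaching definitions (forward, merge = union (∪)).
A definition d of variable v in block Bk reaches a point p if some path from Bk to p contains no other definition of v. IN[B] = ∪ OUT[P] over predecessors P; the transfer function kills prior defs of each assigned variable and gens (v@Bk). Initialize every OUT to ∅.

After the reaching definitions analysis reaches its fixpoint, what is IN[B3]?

Converged values:
  B0:  IN={a@B1, b@B2, c@B0, e@B2, f@B2}  OUT={a@B1, b@B0, c@B0, e@B2, f@B0}
  B1:  IN={a@B1, b@B0, c@B0, e@B2, f@B0}  OUT={a@B1, b@B0, c@B0, e@B2, f@B0}
  B2:  IN={a@B1, b@B0, c@B0, e@B2, f@B0}  OUT={a@B1, b@B2, c@B0, e@B2, f@B2}
  B3:  IN={a@B1, b@B2, c@B0, e@B2, f@B2}  OUT={a@B3, b@B2, c@B0, e@B2, f@B2}
  B4:  IN={a@B3, b@B2, c@B0, e@B2, f@B2}  OUT={a@B3, b@B4, c@B0, e@B2, f@B2}
  B5:  IN={a@B1, a@B3, b@B0, b@B2, b@B4, c@B0, e@B2, f@B0, f@B2}  OUT={a@B1, a@B3, b@B5, c@B0, e@B2, f@B0, f@B2}
  B6:  IN={a@B1, a@B3, b@B5, c@B0, e@B2, f@B0, f@B2}  OUT={a@B1, a@B3, b@B5, c@B0, d@B6, e@B6, f@B6}
  B7:  IN={a@B1, a@B3, b@B5, c@B0, d@B6, e@B6, f@B6}  OUT={a@B7, b@B5, c@B0, d@B7, e@B6, f@B6}

Merge at B3: IN[B3] = OUT[B2] = {a@B1, b@B2, c@B0, e@B2, f@B2}

Answer: {a@B1, b@B2, c@B0, e@B2, f@B2}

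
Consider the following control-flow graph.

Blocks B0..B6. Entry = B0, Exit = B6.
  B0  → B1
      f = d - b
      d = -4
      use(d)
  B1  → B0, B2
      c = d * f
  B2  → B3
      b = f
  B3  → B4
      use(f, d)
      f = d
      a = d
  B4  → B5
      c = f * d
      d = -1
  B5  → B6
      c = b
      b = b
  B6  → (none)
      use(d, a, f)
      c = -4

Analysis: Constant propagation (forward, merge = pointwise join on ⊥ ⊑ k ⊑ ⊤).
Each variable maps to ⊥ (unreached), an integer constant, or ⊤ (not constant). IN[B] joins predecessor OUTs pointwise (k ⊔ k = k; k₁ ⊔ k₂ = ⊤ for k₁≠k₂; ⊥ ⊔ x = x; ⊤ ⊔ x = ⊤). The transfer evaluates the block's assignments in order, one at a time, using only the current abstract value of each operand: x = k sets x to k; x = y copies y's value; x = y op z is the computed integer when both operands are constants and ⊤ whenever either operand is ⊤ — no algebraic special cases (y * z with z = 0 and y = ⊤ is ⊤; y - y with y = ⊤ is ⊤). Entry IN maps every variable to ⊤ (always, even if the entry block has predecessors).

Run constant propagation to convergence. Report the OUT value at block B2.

Answer: {a: ⊤, b: ⊤, c: ⊤, d: -4, e: ⊤, f: ⊤}

Working:
Converged values:
  B0:  IN=(all ⊤)  OUT={d:-4; rest ⊤}
  B1:  IN={d:-4; rest ⊤}  OUT={d:-4; rest ⊤}
  B2:  IN={d:-4; rest ⊤}  OUT={d:-4; rest ⊤}
  B3:  IN={d:-4; rest ⊤}  OUT={a:-4, d:-4, f:-4; rest ⊤}
  B4:  IN={a:-4, d:-4, f:-4; rest ⊤}  OUT={a:-4, c:16, d:-1, f:-4; rest ⊤}
  B5:  IN={a:-4, c:16, d:-1, f:-4; rest ⊤}  OUT={a:-4, d:-1, f:-4; rest ⊤}
  B6:  IN={a:-4, d:-1, f:-4; rest ⊤}  OUT={a:-4, c:-4, d:-1, f:-4; rest ⊤}

Merge at B2: IN[B2] = OUT[B1] = {a: ⊤, b: ⊤, c: ⊤, d: -4, e: ⊤, f: ⊤}
Applying B2's transfer function to that IN value gives OUT[B2] (row B2 above).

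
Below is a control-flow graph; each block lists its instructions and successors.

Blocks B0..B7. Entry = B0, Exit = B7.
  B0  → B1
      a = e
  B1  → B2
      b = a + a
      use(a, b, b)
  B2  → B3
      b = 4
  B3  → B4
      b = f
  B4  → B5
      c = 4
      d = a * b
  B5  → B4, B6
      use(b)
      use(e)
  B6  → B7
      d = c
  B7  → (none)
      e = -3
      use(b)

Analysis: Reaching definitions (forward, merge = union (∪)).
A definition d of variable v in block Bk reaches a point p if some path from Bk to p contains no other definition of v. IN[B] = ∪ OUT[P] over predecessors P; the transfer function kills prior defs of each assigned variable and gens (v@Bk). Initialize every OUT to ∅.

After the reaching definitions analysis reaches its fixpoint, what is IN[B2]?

Answer: {a@B0, b@B1}

Working:
Fixpoint table:
  B0:  IN={}  OUT={a@B0}
  B1:  IN={a@B0}  OUT={a@B0, b@B1}
  B2:  IN={a@B0, b@B1}  OUT={a@B0, b@B2}
  B3:  IN={a@B0, b@B2}  OUT={a@B0, b@B3}
  B4:  IN={a@B0, b@B3, c@B4, d@B4}  OUT={a@B0, b@B3, c@B4, d@B4}
  B5:  IN={a@B0, b@B3, c@B4, d@B4}  OUT={a@B0, b@B3, c@B4, d@B4}
  B6:  IN={a@B0, b@B3, c@B4, d@B4}  OUT={a@B0, b@B3, c@B4, d@B6}
  B7:  IN={a@B0, b@B3, c@B4, d@B6}  OUT={a@B0, b@B3, c@B4, d@B6, e@B7}

Merge at B2: IN[B2] = OUT[B1] = {a@B0, b@B1}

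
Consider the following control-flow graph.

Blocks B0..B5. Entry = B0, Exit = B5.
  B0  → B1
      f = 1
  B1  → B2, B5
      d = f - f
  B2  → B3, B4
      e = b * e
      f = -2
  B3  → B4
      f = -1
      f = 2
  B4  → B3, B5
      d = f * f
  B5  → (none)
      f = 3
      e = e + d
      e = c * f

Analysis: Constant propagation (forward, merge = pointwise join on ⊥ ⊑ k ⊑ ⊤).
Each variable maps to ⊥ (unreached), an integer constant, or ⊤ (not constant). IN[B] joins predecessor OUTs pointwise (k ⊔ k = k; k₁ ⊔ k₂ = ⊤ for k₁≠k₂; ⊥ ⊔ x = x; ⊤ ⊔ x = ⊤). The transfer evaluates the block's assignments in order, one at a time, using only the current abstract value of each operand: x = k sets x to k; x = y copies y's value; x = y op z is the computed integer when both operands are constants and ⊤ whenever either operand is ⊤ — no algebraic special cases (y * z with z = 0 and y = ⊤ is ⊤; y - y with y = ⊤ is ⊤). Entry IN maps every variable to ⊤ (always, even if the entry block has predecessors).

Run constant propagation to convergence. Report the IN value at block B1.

Answer: {a: ⊤, b: ⊤, c: ⊤, d: ⊤, e: ⊤, f: 1}

Working:
Converged values:
  B0: | IN=(all ⊤) | OUT={f:1; rest ⊤}
  B1: | IN={f:1; rest ⊤} | OUT={d:0, f:1; rest ⊤}
  B2: | IN={d:0, f:1; rest ⊤} | OUT={d:0, f:-2; rest ⊤}
  B3: | IN=(all ⊤) | OUT={f:2; rest ⊤}
  B4: | IN=(all ⊤) | OUT=(all ⊤)
  B5: | IN=(all ⊤) | OUT={f:3; rest ⊤}

Merge at B1: IN[B1] = OUT[B0] = {a: ⊤, b: ⊤, c: ⊤, d: ⊤, e: ⊤, f: 1}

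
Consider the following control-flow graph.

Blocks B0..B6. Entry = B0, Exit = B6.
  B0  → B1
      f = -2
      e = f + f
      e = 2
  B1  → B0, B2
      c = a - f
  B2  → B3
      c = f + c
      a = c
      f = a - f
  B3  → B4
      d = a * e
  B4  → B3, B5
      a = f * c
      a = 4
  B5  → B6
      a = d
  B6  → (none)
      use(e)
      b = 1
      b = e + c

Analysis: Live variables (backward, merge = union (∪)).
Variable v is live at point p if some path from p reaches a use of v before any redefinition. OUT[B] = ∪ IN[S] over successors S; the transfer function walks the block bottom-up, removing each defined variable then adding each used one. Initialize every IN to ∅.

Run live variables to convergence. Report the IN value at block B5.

Fixpoint table:
  B0:  IN={a}  OUT={a, e, f}
  B1:  IN={a, e, f}  OUT={a, c, e, f}
  B2:  IN={c, e, f}  OUT={a, c, e, f}
  B3:  IN={a, c, e, f}  OUT={c, d, e, f}
  B4:  IN={c, d, e, f}  OUT={a, c, d, e, f}
  B5:  IN={c, d, e}  OUT={c, e}
  B6:  IN={c, e}  OUT={}

Merge at B5: OUT[B5] = IN[B6] = {c, e}
Applying B5's transfer function to that OUT value gives IN[B5] (row B5 above).

Answer: {c, d, e}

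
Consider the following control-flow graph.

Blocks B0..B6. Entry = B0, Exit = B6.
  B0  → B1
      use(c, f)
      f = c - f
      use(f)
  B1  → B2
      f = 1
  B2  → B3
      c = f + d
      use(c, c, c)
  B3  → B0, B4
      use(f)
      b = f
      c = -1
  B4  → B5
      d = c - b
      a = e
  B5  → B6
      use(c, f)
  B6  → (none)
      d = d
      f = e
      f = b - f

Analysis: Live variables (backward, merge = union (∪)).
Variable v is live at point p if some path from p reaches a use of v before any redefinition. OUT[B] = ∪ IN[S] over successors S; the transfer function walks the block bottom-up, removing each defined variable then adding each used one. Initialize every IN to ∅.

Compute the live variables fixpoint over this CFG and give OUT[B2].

Answer: {d, e, f}

Working:
Per-block solution:
  B0: | IN={c, d, e, f} | OUT={d, e}
  B1: | IN={d, e} | OUT={d, e, f}
  B2: | IN={d, e, f} | OUT={d, e, f}
  B3: | IN={d, e, f} | OUT={b, c, d, e, f}
  B4: | IN={b, c, e, f} | OUT={b, c, d, e, f}
  B5: | IN={b, c, d, e, f} | OUT={b, d, e}
  B6: | IN={b, d, e} | OUT={}

Merge at B2: OUT[B2] = IN[B3] = {d, e, f}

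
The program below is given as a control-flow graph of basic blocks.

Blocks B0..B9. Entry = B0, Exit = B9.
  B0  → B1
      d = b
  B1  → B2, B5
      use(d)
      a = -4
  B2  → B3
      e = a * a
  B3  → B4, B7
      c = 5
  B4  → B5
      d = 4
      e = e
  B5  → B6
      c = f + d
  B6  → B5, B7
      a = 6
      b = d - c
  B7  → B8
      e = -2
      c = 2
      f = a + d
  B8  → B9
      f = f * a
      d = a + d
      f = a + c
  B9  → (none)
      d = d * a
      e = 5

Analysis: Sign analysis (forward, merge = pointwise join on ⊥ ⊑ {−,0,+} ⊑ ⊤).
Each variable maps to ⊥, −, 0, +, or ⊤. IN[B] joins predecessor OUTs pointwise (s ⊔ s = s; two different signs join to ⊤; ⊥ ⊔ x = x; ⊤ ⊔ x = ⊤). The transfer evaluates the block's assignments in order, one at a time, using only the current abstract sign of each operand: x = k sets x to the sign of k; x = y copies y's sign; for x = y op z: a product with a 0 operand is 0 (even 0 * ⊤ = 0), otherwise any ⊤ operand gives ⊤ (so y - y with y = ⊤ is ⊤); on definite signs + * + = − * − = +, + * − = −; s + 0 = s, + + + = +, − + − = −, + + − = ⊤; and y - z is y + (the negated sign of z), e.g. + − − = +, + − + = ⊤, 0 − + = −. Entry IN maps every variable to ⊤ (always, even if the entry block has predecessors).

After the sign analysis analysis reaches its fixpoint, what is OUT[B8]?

Per-block solution:
  B0:  IN=(all ⊤)  OUT=(all ⊤)
  B1:  IN=(all ⊤)  OUT={a:-; rest ⊤}
  B2:  IN={a:-; rest ⊤}  OUT={a:-, e:+; rest ⊤}
  B3:  IN={a:-, e:+; rest ⊤}  OUT={a:-, c:+, e:+; rest ⊤}
  B4:  IN={a:-, c:+, e:+; rest ⊤}  OUT={a:-, c:+, d:+, e:+; rest ⊤}
  B5:  IN=(all ⊤)  OUT=(all ⊤)
  B6:  IN=(all ⊤)  OUT={a:+; rest ⊤}
  B7:  IN=(all ⊤)  OUT={c:+, e:-; rest ⊤}
  B8:  IN={c:+, e:-; rest ⊤}  OUT={c:+, e:-; rest ⊤}
  B9:  IN={c:+, e:-; rest ⊤}  OUT={c:+, e:+; rest ⊤}

Merge at B8: IN[B8] = OUT[B7] = {a: ⊤, b: ⊤, c: +, d: ⊤, e: -, f: ⊤}
Applying B8's transfer function to that IN value gives OUT[B8] (row B8 above).

Answer: {a: ⊤, b: ⊤, c: +, d: ⊤, e: -, f: ⊤}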